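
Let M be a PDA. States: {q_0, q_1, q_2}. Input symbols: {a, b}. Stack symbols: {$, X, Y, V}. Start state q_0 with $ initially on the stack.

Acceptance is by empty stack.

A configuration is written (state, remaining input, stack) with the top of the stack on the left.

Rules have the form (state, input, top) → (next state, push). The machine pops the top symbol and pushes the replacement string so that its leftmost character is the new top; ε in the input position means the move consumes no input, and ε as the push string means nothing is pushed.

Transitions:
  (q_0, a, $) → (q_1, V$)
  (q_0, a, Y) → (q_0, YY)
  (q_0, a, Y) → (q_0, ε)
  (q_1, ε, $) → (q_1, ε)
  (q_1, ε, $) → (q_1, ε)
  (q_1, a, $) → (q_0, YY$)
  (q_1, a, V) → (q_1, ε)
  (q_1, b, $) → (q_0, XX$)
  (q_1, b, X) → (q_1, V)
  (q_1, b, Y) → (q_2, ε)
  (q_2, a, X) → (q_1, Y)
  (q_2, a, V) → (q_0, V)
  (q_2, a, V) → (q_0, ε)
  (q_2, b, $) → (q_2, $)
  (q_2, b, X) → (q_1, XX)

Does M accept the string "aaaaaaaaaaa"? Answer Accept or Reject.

One accepting computation: (q_0, aaaaaaaaaaa, $) ⊢ (q_1, aaaaaaaaaa, V$) ⊢ (q_1, aaaaaaaaa, $) ⊢ (q_0, aaaaaaaa, YY$) ⊢ (q_0, aaaaaaa, YYY$) ⊢ (q_0, aaaaaa, YYYY$) ⊢ (q_0, aaaaa, YYY$) ⊢ (q_0, aaaa, YY$) ⊢ (q_0, aaa, Y$) ⊢ (q_0, aa, $) ⊢ (q_1, a, V$) ⊢ (q_1, ε, $) ⊢ (q_1, ε, ε)
All input consumed and the stack is empty.

Accept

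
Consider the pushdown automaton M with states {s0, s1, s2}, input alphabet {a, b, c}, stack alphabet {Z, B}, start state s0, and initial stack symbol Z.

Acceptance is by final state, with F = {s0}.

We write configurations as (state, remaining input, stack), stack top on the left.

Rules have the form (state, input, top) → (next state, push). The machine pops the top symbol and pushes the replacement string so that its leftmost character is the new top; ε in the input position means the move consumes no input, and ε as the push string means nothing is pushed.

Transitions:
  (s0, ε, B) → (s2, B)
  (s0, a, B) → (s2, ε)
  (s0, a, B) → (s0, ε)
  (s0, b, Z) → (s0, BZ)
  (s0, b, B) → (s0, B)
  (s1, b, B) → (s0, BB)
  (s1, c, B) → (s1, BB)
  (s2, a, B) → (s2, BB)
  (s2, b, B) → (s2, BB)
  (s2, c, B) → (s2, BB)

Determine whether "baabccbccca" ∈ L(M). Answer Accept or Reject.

No computation consumes all input and reaches a final state.

Reject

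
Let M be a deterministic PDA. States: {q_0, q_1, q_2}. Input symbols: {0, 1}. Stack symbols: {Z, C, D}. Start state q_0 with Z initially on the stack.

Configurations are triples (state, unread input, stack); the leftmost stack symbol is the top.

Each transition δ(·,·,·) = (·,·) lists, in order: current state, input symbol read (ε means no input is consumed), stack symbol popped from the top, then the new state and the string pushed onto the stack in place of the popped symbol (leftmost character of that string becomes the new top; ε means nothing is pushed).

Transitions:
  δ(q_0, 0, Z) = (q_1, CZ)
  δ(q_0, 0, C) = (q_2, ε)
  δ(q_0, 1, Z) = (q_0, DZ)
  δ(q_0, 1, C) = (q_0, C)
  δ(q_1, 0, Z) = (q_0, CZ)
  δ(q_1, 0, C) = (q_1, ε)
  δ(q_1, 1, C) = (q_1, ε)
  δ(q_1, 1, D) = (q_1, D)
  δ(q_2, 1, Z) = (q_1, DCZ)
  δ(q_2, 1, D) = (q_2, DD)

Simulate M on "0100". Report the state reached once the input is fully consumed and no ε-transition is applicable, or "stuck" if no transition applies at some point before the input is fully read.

(q_0, 0100, Z)
  read 0, top Z: go to q_1, push CZ → (q_1, 100, CZ)
  read 1, top C: go to q_1, push ε → (q_1, 00, Z)
  read 0, top Z: go to q_0, push CZ → (q_0, 0, CZ)
  read 0, top C: go to q_2, push ε → (q_2, ε, Z)
All input consumed; M is in state q_2.

q_2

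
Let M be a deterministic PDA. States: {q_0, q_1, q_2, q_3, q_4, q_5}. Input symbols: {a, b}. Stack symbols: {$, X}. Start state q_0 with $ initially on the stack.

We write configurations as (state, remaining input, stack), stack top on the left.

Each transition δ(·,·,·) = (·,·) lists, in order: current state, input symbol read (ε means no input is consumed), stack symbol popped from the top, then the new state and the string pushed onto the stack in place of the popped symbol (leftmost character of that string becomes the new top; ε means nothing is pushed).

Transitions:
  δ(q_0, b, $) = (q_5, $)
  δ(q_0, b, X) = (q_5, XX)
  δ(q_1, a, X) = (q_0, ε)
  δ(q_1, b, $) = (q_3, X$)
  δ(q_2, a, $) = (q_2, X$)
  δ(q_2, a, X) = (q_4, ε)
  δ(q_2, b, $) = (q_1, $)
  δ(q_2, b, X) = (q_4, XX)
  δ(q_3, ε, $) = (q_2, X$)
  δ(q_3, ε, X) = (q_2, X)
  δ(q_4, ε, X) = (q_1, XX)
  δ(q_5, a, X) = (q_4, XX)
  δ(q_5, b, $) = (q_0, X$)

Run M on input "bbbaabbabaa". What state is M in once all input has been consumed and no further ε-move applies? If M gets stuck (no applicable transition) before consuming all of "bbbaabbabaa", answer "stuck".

(q_0, bbbaabbabaa, $)
  read b, top $: go to q_5, push $ → (q_5, bbaabbabaa, $)
  read b, top $: go to q_0, push X$ → (q_0, baabbabaa, X$)
  read b, top X: go to q_5, push XX → (q_5, aabbabaa, XX$)
  read a, top X: go to q_4, push XX → (q_4, abbabaa, XXX$)
  ε-move, top X: go to q_1, push XX → (q_1, abbabaa, XXXX$)
  read a, top X: go to q_0, push ε → (q_0, bbabaa, XXX$)
  read b, top X: go to q_5, push XX → (q_5, babaa, XXXX$)
No transition for (q_5, b, top X); M blocks with input babaa remaining.

stuck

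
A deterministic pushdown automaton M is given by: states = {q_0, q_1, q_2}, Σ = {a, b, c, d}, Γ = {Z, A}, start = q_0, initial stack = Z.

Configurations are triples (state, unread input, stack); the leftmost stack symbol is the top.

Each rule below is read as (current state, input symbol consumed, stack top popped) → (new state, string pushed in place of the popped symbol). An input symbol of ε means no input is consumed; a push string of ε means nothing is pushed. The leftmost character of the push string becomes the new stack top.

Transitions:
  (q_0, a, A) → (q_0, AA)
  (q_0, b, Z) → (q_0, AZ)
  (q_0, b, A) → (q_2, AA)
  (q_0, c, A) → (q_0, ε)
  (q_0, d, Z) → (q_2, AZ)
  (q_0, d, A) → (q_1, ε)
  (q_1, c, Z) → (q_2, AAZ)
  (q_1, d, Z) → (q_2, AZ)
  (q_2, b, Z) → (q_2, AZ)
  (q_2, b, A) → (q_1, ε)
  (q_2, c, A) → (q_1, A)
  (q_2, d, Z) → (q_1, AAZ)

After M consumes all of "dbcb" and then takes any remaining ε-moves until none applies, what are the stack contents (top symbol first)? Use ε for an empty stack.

(q_0, dbcb, Z)
  read d, top Z: go to q_2, push AZ → (q_2, bcb, AZ)
  read b, top A: go to q_1, push ε → (q_1, cb, Z)
  read c, top Z: go to q_2, push AAZ → (q_2, b, AAZ)
  read b, top A: go to q_1, push ε → (q_1, ε, AZ)
All input consumed in state q_1 with stack AZ.

AZ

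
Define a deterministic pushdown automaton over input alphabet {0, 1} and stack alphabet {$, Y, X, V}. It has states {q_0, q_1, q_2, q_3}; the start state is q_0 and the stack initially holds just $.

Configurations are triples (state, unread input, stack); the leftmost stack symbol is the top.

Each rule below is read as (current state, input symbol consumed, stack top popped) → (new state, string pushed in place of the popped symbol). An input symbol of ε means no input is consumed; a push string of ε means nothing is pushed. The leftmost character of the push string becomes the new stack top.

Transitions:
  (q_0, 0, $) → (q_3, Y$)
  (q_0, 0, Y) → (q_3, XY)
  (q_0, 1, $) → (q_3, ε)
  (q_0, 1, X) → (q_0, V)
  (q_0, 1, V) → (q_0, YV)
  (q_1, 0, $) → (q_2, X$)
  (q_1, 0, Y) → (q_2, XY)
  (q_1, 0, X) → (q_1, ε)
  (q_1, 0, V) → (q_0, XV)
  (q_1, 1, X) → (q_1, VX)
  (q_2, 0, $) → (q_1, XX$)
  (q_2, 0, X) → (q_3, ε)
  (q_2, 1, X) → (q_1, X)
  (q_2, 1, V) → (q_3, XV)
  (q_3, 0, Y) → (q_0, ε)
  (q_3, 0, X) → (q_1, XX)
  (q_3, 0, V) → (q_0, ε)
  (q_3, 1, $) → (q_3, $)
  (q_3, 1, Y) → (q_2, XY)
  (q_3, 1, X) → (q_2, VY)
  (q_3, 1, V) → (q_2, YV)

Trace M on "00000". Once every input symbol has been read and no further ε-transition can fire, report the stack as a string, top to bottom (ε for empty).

Y$

(q_0, 00000, $)
  read 0, top $: go to q_3, push Y$ → (q_3, 0000, Y$)
  read 0, top Y: go to q_0, push ε → (q_0, 000, $)
  read 0, top $: go to q_3, push Y$ → (q_3, 00, Y$)
  read 0, top Y: go to q_0, push ε → (q_0, 0, $)
  read 0, top $: go to q_3, push Y$ → (q_3, ε, Y$)
All input consumed in state q_3 with stack Y$.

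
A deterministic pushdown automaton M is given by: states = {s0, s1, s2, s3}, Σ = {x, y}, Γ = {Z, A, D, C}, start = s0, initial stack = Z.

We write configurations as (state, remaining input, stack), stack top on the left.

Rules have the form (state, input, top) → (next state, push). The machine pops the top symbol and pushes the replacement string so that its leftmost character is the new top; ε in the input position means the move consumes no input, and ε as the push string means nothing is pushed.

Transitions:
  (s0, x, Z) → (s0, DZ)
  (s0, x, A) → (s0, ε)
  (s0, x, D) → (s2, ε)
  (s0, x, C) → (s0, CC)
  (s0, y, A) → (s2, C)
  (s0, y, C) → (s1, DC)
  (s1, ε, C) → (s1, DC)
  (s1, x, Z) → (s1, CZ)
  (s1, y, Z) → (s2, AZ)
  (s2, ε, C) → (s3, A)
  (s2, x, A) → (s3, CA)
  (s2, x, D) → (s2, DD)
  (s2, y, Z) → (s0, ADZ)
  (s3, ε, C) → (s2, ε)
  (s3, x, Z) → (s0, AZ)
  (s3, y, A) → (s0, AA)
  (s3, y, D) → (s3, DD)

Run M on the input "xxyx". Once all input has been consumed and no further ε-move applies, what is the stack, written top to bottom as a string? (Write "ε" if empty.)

(s0, xxyx, Z)
  read x, top Z: go to s0, push DZ → (s0, xyx, DZ)
  read x, top D: go to s2, push ε → (s2, yx, Z)
  read y, top Z: go to s0, push ADZ → (s0, x, ADZ)
  read x, top A: go to s0, push ε → (s0, ε, DZ)
All input consumed in state s0 with stack DZ.

DZ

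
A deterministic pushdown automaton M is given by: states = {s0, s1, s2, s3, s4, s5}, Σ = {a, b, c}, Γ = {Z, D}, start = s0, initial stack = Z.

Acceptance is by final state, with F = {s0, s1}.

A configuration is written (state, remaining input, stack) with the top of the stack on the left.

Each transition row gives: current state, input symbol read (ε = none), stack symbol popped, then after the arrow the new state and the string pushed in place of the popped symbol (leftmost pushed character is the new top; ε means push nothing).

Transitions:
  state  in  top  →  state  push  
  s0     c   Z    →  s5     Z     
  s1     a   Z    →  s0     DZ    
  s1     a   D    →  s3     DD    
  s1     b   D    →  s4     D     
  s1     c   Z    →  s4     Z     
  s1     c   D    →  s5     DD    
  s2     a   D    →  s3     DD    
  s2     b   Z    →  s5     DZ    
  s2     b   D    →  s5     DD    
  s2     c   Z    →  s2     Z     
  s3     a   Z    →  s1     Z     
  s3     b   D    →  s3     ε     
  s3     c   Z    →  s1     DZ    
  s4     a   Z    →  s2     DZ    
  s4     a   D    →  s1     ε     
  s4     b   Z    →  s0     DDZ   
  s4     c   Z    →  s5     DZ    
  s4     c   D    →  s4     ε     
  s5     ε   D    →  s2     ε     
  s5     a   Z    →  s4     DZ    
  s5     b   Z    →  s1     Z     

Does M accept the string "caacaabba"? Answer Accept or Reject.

(s0, caacaabba, Z) ⊢ (s5, aacaabba, Z) ⊢ (s4, acaabba, DZ) ⊢ (s1, caabba, Z) ⊢ (s4, aabba, Z) ⊢ (s2, abba, DZ) ⊢ (s3, bba, DDZ) ⊢ (s3, ba, DZ) ⊢ (s3, a, Z) ⊢ (s1, ε, Z)
All input consumed; state s1 ∈ F.

Accept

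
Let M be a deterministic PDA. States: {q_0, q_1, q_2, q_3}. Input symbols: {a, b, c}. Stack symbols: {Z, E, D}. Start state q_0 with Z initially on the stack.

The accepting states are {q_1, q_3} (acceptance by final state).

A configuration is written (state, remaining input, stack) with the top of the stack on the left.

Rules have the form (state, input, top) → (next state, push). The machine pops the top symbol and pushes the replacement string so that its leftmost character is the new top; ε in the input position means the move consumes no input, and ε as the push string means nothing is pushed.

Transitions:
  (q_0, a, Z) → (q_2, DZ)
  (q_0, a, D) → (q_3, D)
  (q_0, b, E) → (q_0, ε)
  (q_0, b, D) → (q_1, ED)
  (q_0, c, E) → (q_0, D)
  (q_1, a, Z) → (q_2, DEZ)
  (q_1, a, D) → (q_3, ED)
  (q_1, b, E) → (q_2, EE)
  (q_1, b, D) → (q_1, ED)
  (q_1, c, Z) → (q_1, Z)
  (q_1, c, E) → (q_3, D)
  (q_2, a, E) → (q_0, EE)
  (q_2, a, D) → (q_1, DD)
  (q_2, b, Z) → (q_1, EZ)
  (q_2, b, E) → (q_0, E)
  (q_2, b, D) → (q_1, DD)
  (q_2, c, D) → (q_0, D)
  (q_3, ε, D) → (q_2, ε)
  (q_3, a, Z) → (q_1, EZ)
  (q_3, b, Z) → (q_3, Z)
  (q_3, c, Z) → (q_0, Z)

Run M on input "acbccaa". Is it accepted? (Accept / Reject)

(q_0, acbccaa, Z)
  read a, top Z: go to q_2, push DZ → (q_2, cbccaa, DZ)
  read c, top D: go to q_0, push D → (q_0, bccaa, DZ)
  read b, top D: go to q_1, push ED → (q_1, ccaa, EDZ)
  read c, top E: go to q_3, push D → (q_3, caa, DDZ)
  ε-move, top D: go to q_2, push ε → (q_2, caa, DZ)
  read c, top D: go to q_0, push D → (q_0, aa, DZ)
  read a, top D: go to q_3, push D → (q_3, a, DZ)
  ε-move, top D: go to q_2, push ε → (q_2, a, Z)
No transition applies at (q_2, a, Z); input not fully consumed.

Reject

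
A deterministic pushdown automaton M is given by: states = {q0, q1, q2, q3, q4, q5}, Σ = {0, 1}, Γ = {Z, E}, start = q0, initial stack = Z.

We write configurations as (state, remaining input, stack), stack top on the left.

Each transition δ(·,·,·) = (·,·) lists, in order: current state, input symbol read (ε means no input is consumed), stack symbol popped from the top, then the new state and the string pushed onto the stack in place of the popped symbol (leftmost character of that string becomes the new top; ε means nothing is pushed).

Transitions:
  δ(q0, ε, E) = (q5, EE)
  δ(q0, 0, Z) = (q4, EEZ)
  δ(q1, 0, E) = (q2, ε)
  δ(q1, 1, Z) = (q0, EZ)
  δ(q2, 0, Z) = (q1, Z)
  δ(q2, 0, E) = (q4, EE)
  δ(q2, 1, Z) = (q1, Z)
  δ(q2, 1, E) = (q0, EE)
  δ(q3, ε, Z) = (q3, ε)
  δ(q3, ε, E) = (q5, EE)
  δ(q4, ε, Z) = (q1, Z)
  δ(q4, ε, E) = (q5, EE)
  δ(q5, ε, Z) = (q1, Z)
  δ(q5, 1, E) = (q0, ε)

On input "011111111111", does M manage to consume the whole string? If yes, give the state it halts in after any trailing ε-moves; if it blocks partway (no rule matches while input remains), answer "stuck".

q5

(q0, 011111111111, Z)
  read 0, top Z: go to q4, push EEZ → (q4, 11111111111, EEZ)
  ε-move, top E: go to q5, push EE → (q5, 11111111111, EEEZ)
  read 1, top E: go to q0, push ε → (q0, 1111111111, EEZ)
  ε-move, top E: go to q5, push EE → (q5, 1111111111, EEEZ)
  read 1, top E: go to q0, push ε → (q0, 111111111, EEZ)
  ε-move, top E: go to q5, push EE → (q5, 111111111, EEEZ)
  read 1, top E: go to q0, push ε → (q0, 11111111, EEZ)
  ε-move, top E: go to q5, push EE → (q5, 11111111, EEEZ)
  read 1, top E: go to q0, push ε → (q0, 1111111, EEZ)
  ε-move, top E: go to q5, push EE → (q5, 1111111, EEEZ)
  read 1, top E: go to q0, push ε → (q0, 111111, EEZ)
  ε-move, top E: go to q5, push EE → (q5, 111111, EEEZ)
  read 1, top E: go to q0, push ε → (q0, 11111, EEZ)
  ε-move, top E: go to q5, push EE → (q5, 11111, EEEZ)
  read 1, top E: go to q0, push ε → (q0, 1111, EEZ)
  ε-move, top E: go to q5, push EE → (q5, 1111, EEEZ)
  read 1, top E: go to q0, push ε → (q0, 111, EEZ)
  ε-move, top E: go to q5, push EE → (q5, 111, EEEZ)
  read 1, top E: go to q0, push ε → (q0, 11, EEZ)
  ε-move, top E: go to q5, push EE → (q5, 11, EEEZ)
  read 1, top E: go to q0, push ε → (q0, 1, EEZ)
  ε-move, top E: go to q5, push EE → (q5, 1, EEEZ)
  read 1, top E: go to q0, push ε → (q0, ε, EEZ)
  ε-move, top E: go to q5, push EE → (q5, ε, EEEZ)
All input consumed; M is in state q5.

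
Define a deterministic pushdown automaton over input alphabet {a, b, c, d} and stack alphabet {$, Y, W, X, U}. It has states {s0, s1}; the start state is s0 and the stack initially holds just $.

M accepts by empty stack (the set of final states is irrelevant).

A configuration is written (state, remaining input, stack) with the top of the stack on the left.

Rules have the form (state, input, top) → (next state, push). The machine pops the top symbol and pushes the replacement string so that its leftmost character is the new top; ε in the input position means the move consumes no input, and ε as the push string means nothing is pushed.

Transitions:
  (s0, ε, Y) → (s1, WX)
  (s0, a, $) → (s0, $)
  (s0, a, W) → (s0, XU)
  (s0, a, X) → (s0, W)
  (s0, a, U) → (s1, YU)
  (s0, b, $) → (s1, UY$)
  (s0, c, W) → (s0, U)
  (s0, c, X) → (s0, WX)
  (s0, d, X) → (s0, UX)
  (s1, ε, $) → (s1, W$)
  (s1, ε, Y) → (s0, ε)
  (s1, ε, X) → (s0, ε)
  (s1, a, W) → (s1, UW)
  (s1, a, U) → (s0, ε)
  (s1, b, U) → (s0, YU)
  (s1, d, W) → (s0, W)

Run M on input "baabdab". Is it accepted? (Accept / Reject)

(s0, baabdab, $) ⊢ (s1, aabdab, UY$) ⊢ (s0, abdab, Y$) ⊢ (s1, abdab, WX$) ⊢ (s1, bdab, UWX$) ⊢ (s0, dab, YUWX$) ⊢ (s1, dab, WXUWX$) ⊢ (s0, ab, WXUWX$) ⊢ (s0, b, XUXUWX$)
No transition applies at (s0, b, XUXUWX$); input not fully consumed.

Reject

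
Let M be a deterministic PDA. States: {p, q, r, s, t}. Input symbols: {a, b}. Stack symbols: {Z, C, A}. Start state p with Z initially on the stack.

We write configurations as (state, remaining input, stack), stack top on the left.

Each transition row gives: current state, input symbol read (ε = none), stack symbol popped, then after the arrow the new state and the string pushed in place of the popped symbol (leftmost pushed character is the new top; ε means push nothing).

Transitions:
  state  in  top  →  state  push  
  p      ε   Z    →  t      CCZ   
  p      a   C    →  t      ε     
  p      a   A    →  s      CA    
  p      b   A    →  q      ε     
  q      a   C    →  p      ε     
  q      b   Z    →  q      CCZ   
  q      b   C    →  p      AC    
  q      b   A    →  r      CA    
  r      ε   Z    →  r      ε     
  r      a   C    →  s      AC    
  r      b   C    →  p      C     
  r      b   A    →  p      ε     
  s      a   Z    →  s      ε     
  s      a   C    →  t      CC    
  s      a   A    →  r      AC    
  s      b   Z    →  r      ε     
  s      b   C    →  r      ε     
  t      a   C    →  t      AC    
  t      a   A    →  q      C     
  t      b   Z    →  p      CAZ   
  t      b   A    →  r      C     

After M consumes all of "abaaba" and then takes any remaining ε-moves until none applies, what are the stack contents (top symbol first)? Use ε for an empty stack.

(p, abaaba, Z)
  ε-move, top Z: go to t, push CCZ → (t, abaaba, CCZ)
  read a, top C: go to t, push AC → (t, baaba, ACCZ)
  read b, top A: go to r, push C → (r, aaba, CCCZ)
  read a, top C: go to s, push AC → (s, aba, ACCCZ)
  read a, top A: go to r, push AC → (r, ba, ACCCCZ)
  read b, top A: go to p, push ε → (p, a, CCCCZ)
  read a, top C: go to t, push ε → (t, ε, CCCZ)
All input consumed in state t with stack CCCZ.

CCCZ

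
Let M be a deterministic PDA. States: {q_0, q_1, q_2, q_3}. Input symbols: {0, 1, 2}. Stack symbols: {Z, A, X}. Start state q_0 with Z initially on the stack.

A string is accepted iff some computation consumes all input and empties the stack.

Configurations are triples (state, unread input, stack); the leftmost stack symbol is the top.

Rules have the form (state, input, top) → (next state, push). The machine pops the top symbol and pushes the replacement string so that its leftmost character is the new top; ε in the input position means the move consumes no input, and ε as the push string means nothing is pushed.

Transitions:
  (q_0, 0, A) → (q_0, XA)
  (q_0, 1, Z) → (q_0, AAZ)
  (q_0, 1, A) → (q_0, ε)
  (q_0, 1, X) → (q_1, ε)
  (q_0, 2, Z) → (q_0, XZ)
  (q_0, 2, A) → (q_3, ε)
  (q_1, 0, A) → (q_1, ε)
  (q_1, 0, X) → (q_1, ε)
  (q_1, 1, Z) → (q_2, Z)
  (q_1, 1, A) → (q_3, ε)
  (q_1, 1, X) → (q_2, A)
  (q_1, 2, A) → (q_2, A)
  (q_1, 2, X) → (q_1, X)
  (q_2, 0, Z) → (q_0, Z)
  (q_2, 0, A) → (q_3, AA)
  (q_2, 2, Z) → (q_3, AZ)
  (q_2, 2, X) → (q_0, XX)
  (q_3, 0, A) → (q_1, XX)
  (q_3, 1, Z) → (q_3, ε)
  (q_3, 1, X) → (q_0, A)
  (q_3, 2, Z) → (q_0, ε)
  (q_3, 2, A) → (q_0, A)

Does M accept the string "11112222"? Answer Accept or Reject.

Accept

(q_0, 11112222, Z) ⊢ (q_0, 1112222, AAZ) ⊢ (q_0, 112222, AZ) ⊢ (q_0, 12222, Z) ⊢ (q_0, 2222, AAZ) ⊢ (q_3, 222, AZ) ⊢ (q_0, 22, AZ) ⊢ (q_3, 2, Z) ⊢ (q_0, ε, ε)
All input consumed and the stack is empty.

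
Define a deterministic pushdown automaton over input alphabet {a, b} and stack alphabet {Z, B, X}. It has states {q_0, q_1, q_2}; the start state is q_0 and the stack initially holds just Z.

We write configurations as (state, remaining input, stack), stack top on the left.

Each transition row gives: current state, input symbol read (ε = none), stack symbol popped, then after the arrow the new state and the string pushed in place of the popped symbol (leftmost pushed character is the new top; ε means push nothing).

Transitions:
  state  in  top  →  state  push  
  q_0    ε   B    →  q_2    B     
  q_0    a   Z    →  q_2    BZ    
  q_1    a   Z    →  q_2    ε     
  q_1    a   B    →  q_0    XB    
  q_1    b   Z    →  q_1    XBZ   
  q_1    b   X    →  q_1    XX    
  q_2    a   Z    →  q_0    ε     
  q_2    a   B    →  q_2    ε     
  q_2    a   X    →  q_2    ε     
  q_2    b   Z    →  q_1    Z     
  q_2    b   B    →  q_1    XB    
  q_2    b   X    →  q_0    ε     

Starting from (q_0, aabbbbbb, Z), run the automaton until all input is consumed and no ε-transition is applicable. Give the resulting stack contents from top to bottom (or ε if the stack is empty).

(q_0, aabbbbbb, Z)
  read a, top Z: go to q_2, push BZ → (q_2, abbbbbb, BZ)
  read a, top B: go to q_2, push ε → (q_2, bbbbbb, Z)
  read b, top Z: go to q_1, push Z → (q_1, bbbbb, Z)
  read b, top Z: go to q_1, push XBZ → (q_1, bbbb, XBZ)
  read b, top X: go to q_1, push XX → (q_1, bbb, XXBZ)
  read b, top X: go to q_1, push XX → (q_1, bb, XXXBZ)
  read b, top X: go to q_1, push XX → (q_1, b, XXXXBZ)
  read b, top X: go to q_1, push XX → (q_1, ε, XXXXXBZ)
All input consumed in state q_1 with stack XXXXXBZ.

XXXXXBZ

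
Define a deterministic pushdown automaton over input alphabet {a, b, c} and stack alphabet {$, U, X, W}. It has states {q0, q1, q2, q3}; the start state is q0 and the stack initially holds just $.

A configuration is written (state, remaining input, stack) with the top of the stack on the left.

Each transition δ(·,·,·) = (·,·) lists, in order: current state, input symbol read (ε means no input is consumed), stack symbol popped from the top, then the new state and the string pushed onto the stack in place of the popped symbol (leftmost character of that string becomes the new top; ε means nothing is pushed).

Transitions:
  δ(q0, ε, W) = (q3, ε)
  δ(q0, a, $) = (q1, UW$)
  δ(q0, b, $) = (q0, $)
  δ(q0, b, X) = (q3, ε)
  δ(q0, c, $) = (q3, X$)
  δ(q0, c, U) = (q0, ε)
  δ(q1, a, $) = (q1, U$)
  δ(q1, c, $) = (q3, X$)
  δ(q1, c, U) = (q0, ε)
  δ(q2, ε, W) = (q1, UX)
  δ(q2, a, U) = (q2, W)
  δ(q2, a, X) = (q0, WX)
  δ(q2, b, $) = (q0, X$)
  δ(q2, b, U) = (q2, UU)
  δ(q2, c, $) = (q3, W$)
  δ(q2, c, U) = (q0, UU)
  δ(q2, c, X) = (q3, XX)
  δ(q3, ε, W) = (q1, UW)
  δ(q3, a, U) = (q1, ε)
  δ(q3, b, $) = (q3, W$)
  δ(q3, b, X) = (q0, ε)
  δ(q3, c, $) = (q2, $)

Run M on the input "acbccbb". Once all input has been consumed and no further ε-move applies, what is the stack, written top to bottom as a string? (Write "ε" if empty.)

$

(q0, acbccbb, $)
  read a, top $: go to q1, push UW$ → (q1, cbccbb, UW$)
  read c, top U: go to q0, push ε → (q0, bccbb, W$)
  ε-move, top W: go to q3, push ε → (q3, bccbb, $)
  read b, top $: go to q3, push W$ → (q3, ccbb, W$)
  ε-move, top W: go to q1, push UW → (q1, ccbb, UW$)
  read c, top U: go to q0, push ε → (q0, cbb, W$)
  ε-move, top W: go to q3, push ε → (q3, cbb, $)
  read c, top $: go to q2, push $ → (q2, bb, $)
  read b, top $: go to q0, push X$ → (q0, b, X$)
  read b, top X: go to q3, push ε → (q3, ε, $)
All input consumed in state q3 with stack $.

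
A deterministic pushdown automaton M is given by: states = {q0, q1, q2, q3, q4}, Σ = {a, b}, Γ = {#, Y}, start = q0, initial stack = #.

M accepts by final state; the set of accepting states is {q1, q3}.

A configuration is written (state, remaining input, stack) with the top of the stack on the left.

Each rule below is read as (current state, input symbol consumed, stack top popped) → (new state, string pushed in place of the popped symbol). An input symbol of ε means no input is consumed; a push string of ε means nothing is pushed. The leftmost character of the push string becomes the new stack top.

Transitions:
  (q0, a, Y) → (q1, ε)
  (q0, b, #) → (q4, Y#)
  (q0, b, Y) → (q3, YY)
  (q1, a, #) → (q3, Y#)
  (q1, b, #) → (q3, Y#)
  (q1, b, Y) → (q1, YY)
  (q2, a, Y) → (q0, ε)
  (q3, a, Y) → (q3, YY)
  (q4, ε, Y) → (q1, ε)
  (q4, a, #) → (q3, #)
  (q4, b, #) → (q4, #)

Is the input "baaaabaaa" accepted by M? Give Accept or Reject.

Reject

(q0, baaaabaaa, #)
  read b, top #: go to q4, push Y# → (q4, aaaabaaa, Y#)
  ε-move, top Y: go to q1, push ε → (q1, aaaabaaa, #)
  read a, top #: go to q3, push Y# → (q3, aaabaaa, Y#)
  read a, top Y: go to q3, push YY → (q3, aabaaa, YY#)
  read a, top Y: go to q3, push YY → (q3, abaaa, YYY#)
  read a, top Y: go to q3, push YY → (q3, baaa, YYYY#)
No transition applies at (q3, baaa, YYYY#); input not fully consumed.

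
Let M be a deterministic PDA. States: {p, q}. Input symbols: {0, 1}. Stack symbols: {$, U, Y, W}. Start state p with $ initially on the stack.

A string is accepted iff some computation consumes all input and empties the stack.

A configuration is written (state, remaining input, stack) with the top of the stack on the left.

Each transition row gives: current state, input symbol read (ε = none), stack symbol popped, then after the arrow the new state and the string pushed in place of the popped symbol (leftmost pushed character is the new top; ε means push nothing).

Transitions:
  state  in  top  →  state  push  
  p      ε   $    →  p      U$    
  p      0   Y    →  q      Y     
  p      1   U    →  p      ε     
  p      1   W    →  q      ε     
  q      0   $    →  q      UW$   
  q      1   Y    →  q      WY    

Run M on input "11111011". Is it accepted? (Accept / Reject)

Reject

(p, 11111011, $)
  ε-move, top $: go to p, push U$ → (p, 11111011, U$)
  read 1, top U: go to p, push ε → (p, 1111011, $)
  ε-move, top $: go to p, push U$ → (p, 1111011, U$)
  read 1, top U: go to p, push ε → (p, 111011, $)
  ε-move, top $: go to p, push U$ → (p, 111011, U$)
  read 1, top U: go to p, push ε → (p, 11011, $)
  ε-move, top $: go to p, push U$ → (p, 11011, U$)
  read 1, top U: go to p, push ε → (p, 1011, $)
  ε-move, top $: go to p, push U$ → (p, 1011, U$)
  read 1, top U: go to p, push ε → (p, 011, $)
  ε-move, top $: go to p, push U$ → (p, 011, U$)
No transition applies at (p, 011, U$); input not fully consumed.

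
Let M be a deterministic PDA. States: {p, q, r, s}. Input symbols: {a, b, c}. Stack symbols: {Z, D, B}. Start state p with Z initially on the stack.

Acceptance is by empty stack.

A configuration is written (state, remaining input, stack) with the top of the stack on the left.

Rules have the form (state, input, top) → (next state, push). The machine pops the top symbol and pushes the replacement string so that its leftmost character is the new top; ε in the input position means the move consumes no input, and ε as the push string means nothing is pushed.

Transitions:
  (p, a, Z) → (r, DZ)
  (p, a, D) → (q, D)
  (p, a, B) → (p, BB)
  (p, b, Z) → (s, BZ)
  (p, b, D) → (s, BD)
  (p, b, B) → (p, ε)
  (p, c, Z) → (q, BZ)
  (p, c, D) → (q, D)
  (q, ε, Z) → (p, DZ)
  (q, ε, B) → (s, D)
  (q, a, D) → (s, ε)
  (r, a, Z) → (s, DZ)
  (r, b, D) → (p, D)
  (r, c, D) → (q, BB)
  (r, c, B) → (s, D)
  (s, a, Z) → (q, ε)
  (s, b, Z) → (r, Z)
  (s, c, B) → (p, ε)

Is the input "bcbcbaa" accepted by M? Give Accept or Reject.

Reject

(p, bcbcbaa, Z)
  read b, top Z: go to s, push BZ → (s, cbcbaa, BZ)
  read c, top B: go to p, push ε → (p, bcbaa, Z)
  read b, top Z: go to s, push BZ → (s, cbaa, BZ)
  read c, top B: go to p, push ε → (p, baa, Z)
  read b, top Z: go to s, push BZ → (s, aa, BZ)
No transition applies at (s, aa, BZ); input not fully consumed.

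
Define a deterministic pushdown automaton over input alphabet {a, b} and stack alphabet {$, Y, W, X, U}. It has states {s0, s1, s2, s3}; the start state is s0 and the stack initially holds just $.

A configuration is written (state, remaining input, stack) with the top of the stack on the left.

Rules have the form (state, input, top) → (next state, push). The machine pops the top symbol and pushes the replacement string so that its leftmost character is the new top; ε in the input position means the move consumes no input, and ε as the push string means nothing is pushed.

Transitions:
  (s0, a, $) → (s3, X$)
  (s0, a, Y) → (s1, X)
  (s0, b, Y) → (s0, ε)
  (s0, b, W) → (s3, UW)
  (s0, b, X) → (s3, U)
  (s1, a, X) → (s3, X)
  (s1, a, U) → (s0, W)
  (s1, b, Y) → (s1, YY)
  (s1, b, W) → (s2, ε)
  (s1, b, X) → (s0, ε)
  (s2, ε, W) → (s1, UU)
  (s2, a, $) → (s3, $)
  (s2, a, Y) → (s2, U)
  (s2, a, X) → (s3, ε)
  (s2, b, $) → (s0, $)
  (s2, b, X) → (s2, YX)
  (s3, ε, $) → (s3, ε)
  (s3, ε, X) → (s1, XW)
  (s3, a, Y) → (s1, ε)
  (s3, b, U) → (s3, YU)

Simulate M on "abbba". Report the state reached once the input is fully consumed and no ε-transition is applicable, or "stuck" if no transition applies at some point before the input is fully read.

(s0, abbba, $)
  read a, top $: go to s3, push X$ → (s3, bbba, X$)
  ε-move, top X: go to s1, push XW → (s1, bbba, XW$)
  read b, top X: go to s0, push ε → (s0, bba, W$)
  read b, top W: go to s3, push UW → (s3, ba, UW$)
  read b, top U: go to s3, push YU → (s3, a, YUW$)
  read a, top Y: go to s1, push ε → (s1, ε, UW$)
All input consumed; M is in state s1.

s1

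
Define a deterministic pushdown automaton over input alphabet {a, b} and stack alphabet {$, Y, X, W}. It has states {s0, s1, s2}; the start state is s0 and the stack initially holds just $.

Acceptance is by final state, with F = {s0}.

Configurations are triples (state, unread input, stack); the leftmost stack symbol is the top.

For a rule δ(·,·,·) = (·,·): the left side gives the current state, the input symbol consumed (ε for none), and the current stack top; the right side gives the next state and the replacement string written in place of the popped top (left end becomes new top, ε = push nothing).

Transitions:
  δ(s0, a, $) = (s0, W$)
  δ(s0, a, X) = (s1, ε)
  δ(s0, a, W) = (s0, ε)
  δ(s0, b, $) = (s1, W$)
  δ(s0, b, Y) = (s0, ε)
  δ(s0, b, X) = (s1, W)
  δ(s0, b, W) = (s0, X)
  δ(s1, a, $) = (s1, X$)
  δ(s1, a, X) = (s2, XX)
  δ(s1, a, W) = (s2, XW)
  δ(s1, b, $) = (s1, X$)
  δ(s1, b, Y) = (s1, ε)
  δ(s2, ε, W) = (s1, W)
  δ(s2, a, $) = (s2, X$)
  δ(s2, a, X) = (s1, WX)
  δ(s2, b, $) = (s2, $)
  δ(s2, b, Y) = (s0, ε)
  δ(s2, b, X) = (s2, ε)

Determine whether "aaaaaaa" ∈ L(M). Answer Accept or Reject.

(s0, aaaaaaa, $)
  read a, top $: go to s0, push W$ → (s0, aaaaaa, W$)
  read a, top W: go to s0, push ε → (s0, aaaaa, $)
  read a, top $: go to s0, push W$ → (s0, aaaa, W$)
  read a, top W: go to s0, push ε → (s0, aaa, $)
  read a, top $: go to s0, push W$ → (s0, aa, W$)
  read a, top W: go to s0, push ε → (s0, a, $)
  read a, top $: go to s0, push W$ → (s0, ε, W$)
All input consumed; state s0 ∈ F.

Accept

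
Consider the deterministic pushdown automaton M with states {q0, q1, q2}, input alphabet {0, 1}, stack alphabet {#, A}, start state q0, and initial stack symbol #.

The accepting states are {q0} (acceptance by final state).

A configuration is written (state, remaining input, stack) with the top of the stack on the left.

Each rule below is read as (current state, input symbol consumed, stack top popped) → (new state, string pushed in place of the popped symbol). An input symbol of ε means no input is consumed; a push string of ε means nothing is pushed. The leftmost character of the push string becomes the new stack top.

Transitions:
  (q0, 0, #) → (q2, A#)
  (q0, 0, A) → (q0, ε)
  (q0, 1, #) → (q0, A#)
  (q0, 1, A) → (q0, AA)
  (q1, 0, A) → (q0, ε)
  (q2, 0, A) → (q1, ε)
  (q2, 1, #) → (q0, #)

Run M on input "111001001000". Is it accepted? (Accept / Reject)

(q0, 111001001000, #)
  read 1, top #: go to q0, push A# → (q0, 11001001000, A#)
  read 1, top A: go to q0, push AA → (q0, 1001001000, AA#)
  read 1, top A: go to q0, push AA → (q0, 001001000, AAA#)
  read 0, top A: go to q0, push ε → (q0, 01001000, AA#)
  read 0, top A: go to q0, push ε → (q0, 1001000, A#)
  read 1, top A: go to q0, push AA → (q0, 001000, AA#)
  read 0, top A: go to q0, push ε → (q0, 01000, A#)
  read 0, top A: go to q0, push ε → (q0, 1000, #)
  read 1, top #: go to q0, push A# → (q0, 000, A#)
  read 0, top A: go to q0, push ε → (q0, 00, #)
  read 0, top #: go to q2, push A# → (q2, 0, A#)
  read 0, top A: go to q1, push ε → (q1, ε, #)
All input consumed; state q1 ∉ F and no further ε-move applies.

Reject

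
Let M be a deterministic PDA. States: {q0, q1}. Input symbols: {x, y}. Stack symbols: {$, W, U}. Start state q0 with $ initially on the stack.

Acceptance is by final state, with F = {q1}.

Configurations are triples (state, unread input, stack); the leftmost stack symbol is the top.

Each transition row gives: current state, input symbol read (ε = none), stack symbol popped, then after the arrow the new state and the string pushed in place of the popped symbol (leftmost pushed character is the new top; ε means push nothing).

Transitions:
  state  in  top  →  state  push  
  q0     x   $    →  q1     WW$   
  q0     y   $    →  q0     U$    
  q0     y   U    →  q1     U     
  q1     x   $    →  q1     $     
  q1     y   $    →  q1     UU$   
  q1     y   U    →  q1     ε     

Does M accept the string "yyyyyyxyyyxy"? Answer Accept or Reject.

Accept

(q0, yyyyyyxyyyxy, $)
  read y, top $: go to q0, push U$ → (q0, yyyyyxyyyxy, U$)
  read y, top U: go to q1, push U → (q1, yyyyxyyyxy, U$)
  read y, top U: go to q1, push ε → (q1, yyyxyyyxy, $)
  read y, top $: go to q1, push UU$ → (q1, yyxyyyxy, UU$)
  read y, top U: go to q1, push ε → (q1, yxyyyxy, U$)
  read y, top U: go to q1, push ε → (q1, xyyyxy, $)
  read x, top $: go to q1, push $ → (q1, yyyxy, $)
  read y, top $: go to q1, push UU$ → (q1, yyxy, UU$)
  read y, top U: go to q1, push ε → (q1, yxy, U$)
  read y, top U: go to q1, push ε → (q1, xy, $)
  read x, top $: go to q1, push $ → (q1, y, $)
  read y, top $: go to q1, push UU$ → (q1, ε, UU$)
All input consumed; state q1 ∈ F.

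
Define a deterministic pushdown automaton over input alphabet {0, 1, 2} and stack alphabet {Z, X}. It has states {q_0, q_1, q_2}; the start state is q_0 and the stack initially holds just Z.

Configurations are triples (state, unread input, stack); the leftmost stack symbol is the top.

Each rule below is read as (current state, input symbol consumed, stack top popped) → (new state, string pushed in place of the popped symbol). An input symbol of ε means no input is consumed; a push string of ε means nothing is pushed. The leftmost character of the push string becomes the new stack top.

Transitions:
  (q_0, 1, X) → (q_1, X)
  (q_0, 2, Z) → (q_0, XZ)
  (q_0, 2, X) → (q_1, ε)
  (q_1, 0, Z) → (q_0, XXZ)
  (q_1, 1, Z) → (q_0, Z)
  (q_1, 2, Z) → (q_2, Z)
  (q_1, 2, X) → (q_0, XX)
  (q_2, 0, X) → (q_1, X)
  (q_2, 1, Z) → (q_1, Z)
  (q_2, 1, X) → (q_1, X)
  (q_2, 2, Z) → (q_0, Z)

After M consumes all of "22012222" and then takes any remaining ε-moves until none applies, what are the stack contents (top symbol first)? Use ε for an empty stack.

(q_0, 22012222, Z)
  read 2, top Z: go to q_0, push XZ → (q_0, 2012222, XZ)
  read 2, top X: go to q_1, push ε → (q_1, 012222, Z)
  read 0, top Z: go to q_0, push XXZ → (q_0, 12222, XXZ)
  read 1, top X: go to q_1, push X → (q_1, 2222, XXZ)
  read 2, top X: go to q_0, push XX → (q_0, 222, XXXZ)
  read 2, top X: go to q_1, push ε → (q_1, 22, XXZ)
  read 2, top X: go to q_0, push XX → (q_0, 2, XXXZ)
  read 2, top X: go to q_1, push ε → (q_1, ε, XXZ)
All input consumed in state q_1 with stack XXZ.

XXZ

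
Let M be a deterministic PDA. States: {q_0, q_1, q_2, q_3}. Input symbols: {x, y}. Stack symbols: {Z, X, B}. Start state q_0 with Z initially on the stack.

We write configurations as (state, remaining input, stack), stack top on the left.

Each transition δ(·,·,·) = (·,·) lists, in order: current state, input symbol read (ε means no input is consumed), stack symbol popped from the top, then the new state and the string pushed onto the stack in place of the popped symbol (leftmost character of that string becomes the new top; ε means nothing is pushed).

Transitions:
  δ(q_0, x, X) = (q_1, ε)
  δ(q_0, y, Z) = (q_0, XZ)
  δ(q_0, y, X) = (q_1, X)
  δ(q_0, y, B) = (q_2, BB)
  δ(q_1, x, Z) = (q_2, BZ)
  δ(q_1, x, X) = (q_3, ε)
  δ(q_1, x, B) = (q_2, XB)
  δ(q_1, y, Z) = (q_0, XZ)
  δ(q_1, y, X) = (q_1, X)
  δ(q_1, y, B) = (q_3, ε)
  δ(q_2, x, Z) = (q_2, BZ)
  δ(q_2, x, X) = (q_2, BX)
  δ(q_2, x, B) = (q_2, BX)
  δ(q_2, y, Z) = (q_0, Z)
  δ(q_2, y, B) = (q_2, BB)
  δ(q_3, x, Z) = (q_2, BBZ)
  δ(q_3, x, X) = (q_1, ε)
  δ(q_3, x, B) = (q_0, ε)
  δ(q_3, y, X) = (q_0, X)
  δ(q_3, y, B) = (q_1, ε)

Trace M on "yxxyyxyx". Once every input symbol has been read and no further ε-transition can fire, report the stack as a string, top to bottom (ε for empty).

BXBXBBZ

(q_0, yxxyyxyx, Z) ⊢ (q_0, xxyyxyx, XZ) ⊢ (q_1, xyyxyx, Z) ⊢ (q_2, yyxyx, BZ) ⊢ (q_2, yxyx, BBZ) ⊢ (q_2, xyx, BBBZ) ⊢ (q_2, yx, BXBBZ) ⊢ (q_2, x, BBXBBZ) ⊢ (q_2, ε, BXBXBBZ)
All input consumed in state q_2 with stack BXBXBBZ.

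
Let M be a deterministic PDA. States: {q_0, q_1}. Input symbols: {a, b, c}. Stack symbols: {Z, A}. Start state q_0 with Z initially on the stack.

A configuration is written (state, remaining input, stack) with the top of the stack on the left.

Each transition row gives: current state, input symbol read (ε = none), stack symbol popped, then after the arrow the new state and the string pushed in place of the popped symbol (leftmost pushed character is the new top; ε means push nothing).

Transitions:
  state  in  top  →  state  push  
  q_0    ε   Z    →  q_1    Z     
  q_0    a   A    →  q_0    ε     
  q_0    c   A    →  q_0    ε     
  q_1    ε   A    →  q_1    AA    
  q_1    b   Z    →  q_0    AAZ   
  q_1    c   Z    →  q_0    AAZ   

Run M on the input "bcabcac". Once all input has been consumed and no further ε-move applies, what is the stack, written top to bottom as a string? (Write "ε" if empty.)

AAZ

(q_0, bcabcac, Z)
  ε-move, top Z: go to q_1, push Z → (q_1, bcabcac, Z)
  read b, top Z: go to q_0, push AAZ → (q_0, cabcac, AAZ)
  read c, top A: go to q_0, push ε → (q_0, abcac, AZ)
  read a, top A: go to q_0, push ε → (q_0, bcac, Z)
  ε-move, top Z: go to q_1, push Z → (q_1, bcac, Z)
  read b, top Z: go to q_0, push AAZ → (q_0, cac, AAZ)
  read c, top A: go to q_0, push ε → (q_0, ac, AZ)
  read a, top A: go to q_0, push ε → (q_0, c, Z)
  ε-move, top Z: go to q_1, push Z → (q_1, c, Z)
  read c, top Z: go to q_0, push AAZ → (q_0, ε, AAZ)
All input consumed in state q_0 with stack AAZ.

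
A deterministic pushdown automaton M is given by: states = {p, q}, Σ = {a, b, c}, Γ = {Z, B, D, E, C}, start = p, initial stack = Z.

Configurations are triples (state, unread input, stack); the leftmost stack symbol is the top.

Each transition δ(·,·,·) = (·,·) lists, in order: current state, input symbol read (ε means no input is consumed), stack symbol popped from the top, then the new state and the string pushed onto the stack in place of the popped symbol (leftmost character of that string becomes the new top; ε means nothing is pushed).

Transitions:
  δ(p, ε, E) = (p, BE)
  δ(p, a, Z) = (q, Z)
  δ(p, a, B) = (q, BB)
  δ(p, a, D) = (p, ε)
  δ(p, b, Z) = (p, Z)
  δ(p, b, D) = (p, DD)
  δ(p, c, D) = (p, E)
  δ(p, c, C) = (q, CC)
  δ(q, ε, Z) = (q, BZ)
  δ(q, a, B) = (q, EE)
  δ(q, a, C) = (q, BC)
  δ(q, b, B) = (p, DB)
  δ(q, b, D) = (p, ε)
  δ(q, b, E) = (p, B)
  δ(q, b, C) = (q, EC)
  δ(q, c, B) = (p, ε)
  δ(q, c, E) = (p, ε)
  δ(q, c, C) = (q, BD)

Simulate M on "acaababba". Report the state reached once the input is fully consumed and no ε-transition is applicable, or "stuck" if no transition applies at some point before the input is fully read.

p

(p, acaababba, Z)
  read a, top Z: go to q, push Z → (q, caababba, Z)
  ε-move, top Z: go to q, push BZ → (q, caababba, BZ)
  read c, top B: go to p, push ε → (p, aababba, Z)
  read a, top Z: go to q, push Z → (q, ababba, Z)
  ε-move, top Z: go to q, push BZ → (q, ababba, BZ)
  read a, top B: go to q, push EE → (q, babba, EEZ)
  read b, top E: go to p, push B → (p, abba, BEZ)
  read a, top B: go to q, push BB → (q, bba, BBEZ)
  read b, top B: go to p, push DB → (p, ba, DBBEZ)
  read b, top D: go to p, push DD → (p, a, DDBBEZ)
  read a, top D: go to p, push ε → (p, ε, DBBEZ)
All input consumed; M is in state p.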